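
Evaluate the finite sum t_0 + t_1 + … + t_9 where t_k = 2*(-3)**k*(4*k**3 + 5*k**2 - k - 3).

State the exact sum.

Σ = -105107220

r(k) = 3*(-4*k**3 - 17*k**2 - 21*k - 5)/(4*k**3 + 5*k**2 - k - 3) after simplifying.
Normal form (A,B,C) = (-3, 1, k**3 + 5*k**2/4 - k/4 - 3/4).
Solve (-3)·f(k+1) − (1)·f(k) = k**3 + 5*k**2/4 - k/4 - 3/4.
d = 3 from the (0,0,3) case.
Match coefficients ⇒ f(k) = -k*(k**2 - k - 1)/4.
Get s_k = R·t_k = 2*(-3)**k*k*(-k**2 + k + 1) with R(k) = B(k−1)f(k)/C(k) = -k*(k**2 - k - 1)/(4*k**3 + 5*k**2 - k - 3).
Δs = 2*(-3)**k*(4*k**3 + 5*k**2 - k - 3), as required.
Telescoping: Σ = s_(10) − s_(0) = -105107220 − (0) = -105107220.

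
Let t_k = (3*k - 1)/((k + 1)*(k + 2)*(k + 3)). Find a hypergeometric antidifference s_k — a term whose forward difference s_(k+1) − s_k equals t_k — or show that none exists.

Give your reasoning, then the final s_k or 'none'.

s_k = k*(k - 3)/(2*(k + 1)*(k + 2))

t_(k+1)/t_k = (k + 1)*(3*k + 2)/((k + 4)*(3*k - 1)).
Factor: A=k + 1; B=k + 4; C=k - 1/3.
Solve (k + 1)·f(k+1) − (k + 3)·f(k) = k - 1/3.
From deg A=1, deg B=1, deg C=1: d=2.
A polynomial solution: f(k) = k*(k - 3)/6.
Then R = B(k−1)f/C = k*(k - 3)*(k + 3)/(2*(3*k - 1)), so s_k = R(k)·t_k = k*(k - 3)/(2*(k + 1)*(k + 2)).
s_(k+1) − s_k = (3*k - 1)/(k**3 + 6*k**2 + 11*k + 6) = t_k.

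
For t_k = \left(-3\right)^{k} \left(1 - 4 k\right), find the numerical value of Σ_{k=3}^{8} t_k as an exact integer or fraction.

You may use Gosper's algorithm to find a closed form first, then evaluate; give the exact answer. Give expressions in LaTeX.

The ratio is 3*(-4*k - 3)/(4*k - 1).
Take A(k)=-3, B(k)=1, C(k)=k - 1/4.
Need (-3)·f(k+1) − (1)·f(k) = k - 1/4.
Bound: deg f ≤ 1.
Solve for f: f(k) = -(k - 1)/4 (degree 1 ≤ 1).
R(k) = B(k−1)·f(k)/C(k) = -(k - 1)/(4*k - 1); s_k = R·t_k = (-3)**k*(k - 1).
Check: Δs_k = (-3)**k*(1 - 4*k). ✓
Sum = s_(9) − s_(3); s_(9) = -157464, s_(3) = -54 ⇒ -157410.

Σ = -157410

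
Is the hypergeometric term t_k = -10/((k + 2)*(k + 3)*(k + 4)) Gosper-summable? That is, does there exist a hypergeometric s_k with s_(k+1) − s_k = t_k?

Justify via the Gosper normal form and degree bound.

Step 1: r(k) = (k + 2)/(k + 5).
So A=k + 2 and B=k + 5, with C=1.
Solve (k + 2)·f(k+1) − (k + 4)·f(k) = 1.
d = 2 from the (1,1,0) case.
Match coefficients ⇒ f(k) = k*(k + 5)/12.
R(k) = B(k−1)·f(k)/C(k) = k*(k + 4)*(k + 5)/12; s_k = R·t_k = 5*k*(-k - 5)/(6*(k + 2)*(k + 3)).
Check: Δs_k = -10/(k**3 + 9*k**2 + 26*k + 24). ✓

Yes. s_k = 5*k*(-k - 5)/(6*(k + 2)*(k + 3)).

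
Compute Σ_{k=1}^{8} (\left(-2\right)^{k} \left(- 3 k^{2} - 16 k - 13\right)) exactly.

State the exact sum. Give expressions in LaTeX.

Σ = -60404

r(k) = 2*(-3*k**2 - 22*k - 32)/(3*k**2 + 16*k + 13) after simplifying.
So A=-2 and B=1, with C=k**2 + 16*k/3 + 13/3.
f must satisfy (-2)·f(k+1) − (1)·f(k) = k**2 + 16*k/3 + 13/3.
Degrees (0,0,2) ⇒ d ≤ 2.
Solving with deg f ≤ 2: f(k) = -(k**2 + 4*k + 1)/3.
Certificate R = B(k−1)f/C = -(k**2 + 4*k + 1)/((k + 1)*(3*k + 13)) gives s_k = (-2)**k*(k**2 + 4*k + 1).
Δs = (-2)**k*(-3*k**2 - 16*k - 13), as required.
Sum = s_(9) − s_(1); s_(9) = -60416, s_(1) = -12 ⇒ -60404.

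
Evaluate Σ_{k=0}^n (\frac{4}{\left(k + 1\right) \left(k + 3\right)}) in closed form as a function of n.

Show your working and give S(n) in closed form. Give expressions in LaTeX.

S(n) = \frac{3 n^{2} + 11 n + 8}{n^{2} + 5 n + 6}

t_(k+1)/t_k = (k + 1)*(k + 3)/((k + 2)*(k + 4)).
Gosper form: A/B · C(k+1)/C(k) with A=k + 1, B=k + 4, C=k + 2.
Set up (k + 1)·f(k+1) − (k + 3)·f(k) − (k + 2) = 0.
Bound: deg f ≤ 2.
A polynomial solution: f(k) = k*(3*k + 5)/4.
So s_k = (B(k−1)f/C)·t_k = (k*(k + 3)*(3*k + 5)/(4*(k + 2)))·t_k = k*(3*k + 5)/((k + 1)*(k + 2)).
Verify: 4/(k**2 + 4*k + 3) matches t_k.
s_(n+1) = (3*n**2 + 11*n + 8)/(n**2 + 5*n + 6) and s_(0) = 0, so S(n) = (3*n**2 + 11*n + 8)/(n**2 + 5*n + 6).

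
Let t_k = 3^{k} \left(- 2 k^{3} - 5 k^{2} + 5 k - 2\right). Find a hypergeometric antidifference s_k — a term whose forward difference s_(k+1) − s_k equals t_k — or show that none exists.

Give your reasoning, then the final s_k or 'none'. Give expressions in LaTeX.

s_k = 3^{k} \left(- k^{3} + 2 k^{2} + k - 4\right)

Step 1: r(k) = 3*(2*k**3 + 11*k**2 + 11*k + 4)/(2*k**3 + 5*k**2 - 5*k + 2).
Normal form (A,B,C) = (3, 1, k**3 + 5*k**2/2 - 5*k/2 + 1).
Solve (3)·f(k+1) − (1)·f(k) = k**3 + 5*k**2/2 - 5*k/2 + 1.
d = 3 from the (0,0,3) case.
Solve for f: f(k) = (k**3 - 2*k**2 - k + 4)/2 (degree 3 ≤ 3).
Then R = B(k−1)f/C = (k**3 - 2*k**2 - k + 4)/(2*k**3 + 5*k**2 - 5*k + 2), so s_k = R(k)·t_k = 3**k*(-k**3 + 2*k**2 + k - 4).
Verify: 3**k*(-2*k**3 - 5*k**2 + 5*k - 2) matches t_k.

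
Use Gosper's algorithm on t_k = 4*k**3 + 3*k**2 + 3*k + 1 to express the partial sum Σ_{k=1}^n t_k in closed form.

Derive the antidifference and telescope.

Compute t_(k+1)/t_k: get (4*k**3 + 15*k**2 + 21*k + 11)/(4*k**3 + 3*k**2 + 3*k + 1).
Factor: A=1; B=1; C=k**3 + 3*k**2/4 + 3*k/4 + 1/4.
Set up (1)·f(k+1) − (1)·f(k) − (k**3 + 3*k**2/4 + 3*k/4 + 1/4) = 0.
Degrees (0,0,3) ⇒ d ≤ 4.
A polynomial solution: f(k) = k**2*(k**2 - k + 1)/4.
Then R = B(k−1)f/C = k**2*(k**2 - k + 1)/(4*k**3 + 3*k**2 + 3*k + 1), so s_k = R(k)·t_k = k**2*(k**2 - k + 1).
Check: Δs_k = 4*k**3 + 3*k**2 + 3*k + 1. ✓
Telescope: S(n) = s_(n+1) − s_(1) = n**4 + 3*n**3 + 4*n**2 + 3*n + 1 − (1) = n*(n**3 + 3*n**2 + 4*n + 3).

S(n) = n*(n**3 + 3*n**2 + 4*n + 3)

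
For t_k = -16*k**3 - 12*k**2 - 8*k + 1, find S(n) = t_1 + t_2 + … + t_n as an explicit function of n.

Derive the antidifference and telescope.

r(k) = (16*k**3 + 60*k**2 + 80*k + 35)/(16*k**3 + 12*k**2 + 8*k - 1) after simplifying.
So A=1 and B=1, with C=k**3 + 3*k**2/4 + k/2 - 1/16.
Solve (1)·f(k+1) − (1)·f(k) = k**3 + 3*k**2/4 + k/2 - 1/16.
Bound: deg f ≤ 4.
A polynomial solution: f(k) = k*(4*k**3 - 4*k**2 + 2*k - 3)/16.
Get s_k = R·t_k = k*(-4*k**3 + 4*k**2 - 2*k + 3) with R(k) = B(k−1)f(k)/C(k) = k*(4*k**3 - 4*k**2 + 2*k - 3)/(16*k**3 + 12*k**2 + 8*k - 1).
Δs = -16*k**3 - 12*k**2 - 8*k + 1, as required.
s_(n+1) = -4*n**4 - 12*n**3 - 14*n**2 - 5*n + 1 and s_(1) = 1, so S(n) = n*(-4*n**3 - 12*n**2 - 14*n - 5).

S(n) = n*(-4*n**3 - 12*n**2 - 14*n - 5)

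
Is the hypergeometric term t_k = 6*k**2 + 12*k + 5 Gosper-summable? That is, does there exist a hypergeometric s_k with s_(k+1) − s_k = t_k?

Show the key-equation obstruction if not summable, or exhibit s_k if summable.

Yes. s_k = k**2*(2*k + 3).

Step 1: r(k) = (6*k**2 + 24*k + 23)/(6*k**2 + 12*k + 5).
So A=1 and B=1, with C=k**2 + 2*k + 5/6.
f must satisfy (1)·f(k+1) − (1)·f(k) = k**2 + 2*k + 5/6.
deg f ≤ 3 (via 0,0,2).
Solving with deg f ≤ 3: f(k) = k**2*(2*k + 3)/6.
So s_k = (B(k−1)f/C)·t_k = (k**2*(2*k + 3)/(6*k**2 + 12*k + 5))·t_k = k**2*(2*k + 3).
Δs = 6*k**2 + 12*k + 5, as required.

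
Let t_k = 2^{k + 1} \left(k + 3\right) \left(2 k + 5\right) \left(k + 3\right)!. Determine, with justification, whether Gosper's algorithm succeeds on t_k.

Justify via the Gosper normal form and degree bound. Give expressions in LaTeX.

Yes. s_k = 2^{k + 1} \left(k + 1\right) \left(k + 3\right)!.

Ratio r(k) = (k + 4)**2*(4*k + 14)/((k + 3)*(2*k + 5)).
Normal form (A,B,C) = (2*k + 8, 1, k**2 + 11*k/2 + 15/2).
Need (2*k + 8)·f(k+1) − (1)·f(k) = k**2 + 11*k/2 + 15/2.
From deg A=1, deg B=0, deg C=2: d=1.
Solve for f: f(k) = (k + 1)/2 (degree 1 ≤ 1).
Then R = B(k−1)f/C = (k + 1)/((k + 3)*(2*k + 5)), so s_k = R(k)·t_k = 2**(k + 1)*(k + 1)*factorial(k + 3).
Verify: 2**(k + 1)*(k + 3)*(2*k + 5)*factorial(k + 3) matches t_k.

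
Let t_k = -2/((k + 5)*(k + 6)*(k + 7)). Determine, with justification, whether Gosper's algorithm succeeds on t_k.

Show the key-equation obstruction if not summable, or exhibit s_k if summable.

The ratio is (k + 5)/(k + 8).
Take A(k)=k + 5, B(k)=k + 8, C(k)=1.
Set up (k + 5)·f(k+1) − (k + 7)·f(k) − (1) = 0.
From deg A=1, deg B=1, deg C=0: d=2.
Solving with deg f ≤ 2: f(k) = k*(k + 11)/60.
So s_k = (B(k−1)f/C)·t_k = (k*(k + 7)*(k + 11)/60)·t_k = k*(-k - 11)/(30*(k + 5)*(k + 6)).
Verify: -2/(k**3 + 18*k**2 + 107*k + 210) matches t_k.

Yes. s_k = k*(-k - 11)/(30*(k + 5)*(k + 6)).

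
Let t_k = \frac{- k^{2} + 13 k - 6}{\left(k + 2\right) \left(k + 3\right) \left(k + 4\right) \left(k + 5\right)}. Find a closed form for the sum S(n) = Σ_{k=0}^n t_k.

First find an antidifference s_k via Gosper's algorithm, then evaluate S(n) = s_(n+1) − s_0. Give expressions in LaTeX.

S(n) = \frac{n^{2} - 2 n - 3}{n^{3} + 12 n^{2} + 47 n + 60}

r(k) = -(k + 2)*(13*k - (k + 1)**2 + 7)/((k + 6)*(k**2 - 13*k + 6)) after simplifying.
So A=k + 2 and B=k + 6, with C=k**2 - 13*k + 6.
f must satisfy (k + 2)·f(k+1) − (k + 5)·f(k) = k**2 - 13*k + 6.
deg f ≤ 3 (via 1,1,2).
Solving with deg f ≤ 3: f(k) = -k*(k - 4).
So s_k = (B(k−1)f/C)·t_k = (-k*(k - 4)*(k + 5)/(k**2 - 13*k + 6))·t_k = k*(k - 4)/((k + 2)*(k + 3)*(k + 4)).
Check: Δs_k = (-k**2 + 13*k - 6)/(k**4 + 14*k**3 + 71*k**2 + 154*k + 120). ✓
Telescope: S(n) = s_(n+1) − s_(0) = (n**2 - 2*n - 3)/(n**3 + 12*n**2 + 47*n + 60) − (0) = (n**2 - 2*n - 3)/(n**3 + 12*n**2 + 47*n + 60).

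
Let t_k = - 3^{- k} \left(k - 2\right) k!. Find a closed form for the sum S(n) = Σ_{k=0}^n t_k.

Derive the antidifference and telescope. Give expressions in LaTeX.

S(n) = 3 - 3^{- n} \left(n + 1\right)!

t_(k+1)/t_k = (k**2 - 1)/(3*(k - 2)).
Take A(k)=k/3 + 1/3, B(k)=1, C(k)=k - 2.
Solve (k/3 + 1/3)·f(k+1) − (1)·f(k) = k - 2.
Degrees (1,0,1) ⇒ d ≤ 0.
A polynomial solution: f(k) = 3.
Get s_k = R·t_k = -3**(1 - k)*factorial(k) with R(k) = B(k−1)f(k)/C(k) = 3/(k - 2).
Δs = -(k - 2)*factorial(k)/3**k, as required.
Telescope: S(n) = s_(n+1) − s_(0) = -factorial(n + 1)/3**n − (-3) = 3 - factorial(n + 1)/3**n.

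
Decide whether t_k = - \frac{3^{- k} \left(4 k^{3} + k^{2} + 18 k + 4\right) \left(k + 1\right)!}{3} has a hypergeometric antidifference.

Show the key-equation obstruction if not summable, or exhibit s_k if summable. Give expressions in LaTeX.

Yes. s_k = 3^{- k} \left(- 4 k^{2} + 3 k + 2\right) \left(k + 1\right)!.

t_(k+1)/t_k = (k + 2)*(18*k + 4*(k + 1)**3 + (k + 1)**2 + 22)/(3*(4*k**3 + k**2 + 18*k + 4)).
Factor: A=k/3 + 2/3; B=1; C=k**3 + k**2/4 + 9*k/2 + 1.
Need (k/3 + 2/3)·f(k+1) − (1)·f(k) = k**3 + k**2/4 + 9*k/2 + 1.
d = 2 from the (1,0,3) case.
Solve for f: f(k) = 3*(4*k**2 - 3*k - 2)/4 (degree 2 ≤ 2).
So s_k = (B(k−1)f/C)·t_k = (3*(4*k**2 - 3*k - 2)/(4*k**3 + k**2 + 18*k + 4))·t_k = (-4*k**2 + 3*k + 2)*factorial(k + 1)/3**k.
Check: Δs_k = -(4*k**3 + k**2 + 18*k + 4)*factorial(k + 1)/(3*3**k). ✓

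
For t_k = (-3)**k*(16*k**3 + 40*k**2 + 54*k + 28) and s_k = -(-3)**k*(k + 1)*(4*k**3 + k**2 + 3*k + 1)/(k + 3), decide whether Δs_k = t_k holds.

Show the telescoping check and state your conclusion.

Invalid: residual (-3)**k*(-32*k**4 - 184*k**3 - 350*k**2 - 386*k - 170)/(k**2 + 7*k + 12) ≠ 0.

s_(k+1) = 3*(-3)**k*(k + 2)*(3*k + 4*(k + 1)**3 + (k + 1)**2 + 4)/(k + 4)
s_(k+1) − s_k = (-3)**k*(16*k**5 + 120*k**4 + 342*k**3 + 536*k**2 + 458*k + 166)/(k**2 + 7*k + 12)
(s_(k+1) − s_k) − t_k = (-3)**k*(-32*k**4 - 184*k**3 - 350*k**2 - 386*k - 170)/(k**2 + 7*k + 12)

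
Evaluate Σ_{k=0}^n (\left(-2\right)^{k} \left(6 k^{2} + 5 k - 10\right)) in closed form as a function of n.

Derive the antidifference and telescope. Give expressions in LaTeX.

S(n) = 4 \left(-2\right)^{n} n^{2} + 6 \left(-2\right)^{n} n - 6 \left(-2\right)^{n} - 4

Step 1: r(k) = 2*(-5*k - 6*(k + 1)**2 + 5)/(6*k**2 + 5*k - 10).
Take A(k)=-2, B(k)=1, C(k)=k**2 + 5*k/6 - 5/3.
Solve (-2)·f(k+1) − (1)·f(k) = k**2 + 5*k/6 - 5/3.
From deg A=0, deg B=0, deg C=2: d=2.
Solve for f: f(k) = -(2*k**2 - k - 4)/6 (degree 2 ≤ 2).
R(k) = B(k−1)·f(k)/C(k) = -(2*k**2 - k - 4)/(6*k**2 + 5*k - 10); s_k = R·t_k = (-2)**k*(-2*k**2 + k + 4).
s_(k+1) − s_k = (-2)**k*(6*k**2 + 5*k - 10) = t_k.
Telescope: S(n) = s_(n+1) − s_(0) = (-2)**(n + 1)*(-2*n**2 - 3*n + 3) − (4) = 4*(-2)**n*n**2 + 6*(-2)**n*n - 6*(-2)**n - 4.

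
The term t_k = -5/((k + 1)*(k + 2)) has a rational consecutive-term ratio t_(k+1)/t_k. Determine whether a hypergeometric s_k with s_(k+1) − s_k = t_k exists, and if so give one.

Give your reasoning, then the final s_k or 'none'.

t_(k+1)/t_k = (k + 1)/(k + 3).
Gosper form: A/B · C(k+1)/C(k) with A=k + 1, B=k + 3, C=1.
f must satisfy (k + 1)·f(k+1) − (k + 2)·f(k) = 1.
d = 1 from the (1,1,0) case.
Solving with deg f ≤ 1: f(k) = k.
Get s_k = R·t_k = -5*k/(k + 1) with R(k) = B(k−1)f(k)/C(k) = k*(k + 2).
Verify: -5/(k**2 + 3*k + 2) matches t_k.

s_k = -5*k/(k + 1)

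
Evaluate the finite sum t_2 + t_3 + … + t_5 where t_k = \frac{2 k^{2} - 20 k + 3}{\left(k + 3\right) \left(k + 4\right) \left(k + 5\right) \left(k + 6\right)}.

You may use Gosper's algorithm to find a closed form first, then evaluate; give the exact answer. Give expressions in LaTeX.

Ratio r(k) = -(k + 3)*(20*k - 2*(k + 1)**2 + 17)/((k + 7)*(2*k**2 - 20*k + 3)).
Factor: A=k + 3; B=k + 7; C=k**2 - 10*k + 3/2.
Set up (k + 3)·f(k+1) − (k + 6)·f(k) − (k**2 - 10*k + 3/2) = 0.
Bound: deg f ≤ 3.
Solve for f: f(k) = -k*(2*k - 3)/2 (degree 2 ≤ 3).
R(k) = B(k−1)·f(k)/C(k) = -k*(k + 6)*(2*k - 3)/(2*k**2 - 20*k + 3); s_k = R·t_k = k*(3 - 2*k)/((k + 3)*(k + 4)*(k + 5)).
Δs = (2*k**2 - 20*k + 3)/(k**4 + 18*k**3 + 119*k**2 + 342*k + 360), as required.
Telescoping: Σ = s_(6) − s_(2) = -3/55 − (-1/105) = -52/1155.

Σ = -52/1155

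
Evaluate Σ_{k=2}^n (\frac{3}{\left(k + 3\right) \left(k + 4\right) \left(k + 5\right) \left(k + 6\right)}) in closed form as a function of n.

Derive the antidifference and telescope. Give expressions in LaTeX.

S(n) = \frac{n^{3} + 15 n^{2} + 74 n - 90}{210 \left(n^{3} + 15 n^{2} + 74 n + 120\right)}

t_(k+1)/t_k = (k + 3)/(k + 7).
Normal form (A,B,C) = (k + 3, k + 7, 1).
f must satisfy (k + 3)·f(k+1) − (k + 6)·f(k) = 1.
deg f ≤ 3 (via 1,1,0).
Solve for f: f(k) = k*(k**2 + 12*k + 47)/180 (degree 3 ≤ 3).
Then R = B(k−1)f/C = k*(k + 6)*(k**2 + 12*k + 47)/180, so s_k = R(k)·t_k = k*(k**2 + 12*k + 47)/(60*(k + 3)*(k + 4)*(k + 5)).
Δs = 3/(k**4 + 18*k**3 + 119*k**2 + 342*k + 360), as required.
Telescope: S(n) = s_(n+1) − s_(2) = (n**3 + 15*n**2 + 74*n + 60)/(60*(n**3 + 15*n**2 + 74*n + 120)) − (1/84) = (n**3 + 15*n**2 + 74*n - 90)/(210*(n**3 + 15*n**2 + 74*n + 120)).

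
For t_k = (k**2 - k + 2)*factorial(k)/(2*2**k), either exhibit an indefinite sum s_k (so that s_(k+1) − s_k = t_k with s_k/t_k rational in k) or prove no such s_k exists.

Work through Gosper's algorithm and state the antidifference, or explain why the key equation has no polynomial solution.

The ratio is (k + 1)*(-k + (k + 1)**2 + 1)/(2*(k**2 - k + 2)).
Gosper form: A/B · C(k+1)/C(k) with A=k/2 + 1/2, B=1, C=k**2 - k + 2.
Need (k/2 + 1/2)·f(k+1) − (1)·f(k) = k**2 - k + 2.
d = 1 from the (1,0,2) case.
Coefficient equations give f(k) = 2*(k - 1).
R(k) = B(k−1)·f(k)/C(k) = 2*(k - 1)/(k**2 - k + 2); s_k = R·t_k = (k - 1)*factorial(k)/2**k.
Verify: (k**2 - k + 2)*factorial(k)/(2*2**k) matches t_k.

s_k = (k - 1)*factorial(k)/2**k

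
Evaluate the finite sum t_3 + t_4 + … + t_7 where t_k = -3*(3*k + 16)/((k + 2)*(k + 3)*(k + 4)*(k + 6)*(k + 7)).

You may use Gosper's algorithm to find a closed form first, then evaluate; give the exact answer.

Σ = -127/13860

Ratio r(k) = (k + 2)*(k + 6)*(3*k + 19)/((k + 5)*(k + 8)*(3*k + 16)).
Factor: A=k + 2; B=k + 8; C=k**2 + 31*k/3 + 80/3.
Set up (k + 2)·f(k+1) − (k + 7)·f(k) − (k**2 + 31*k/3 + 80/3) = 0.
d = 5 from the (1,1,2) case.
Match coefficients ⇒ f(k) = k*(k + 4)*(k + 5)*(k**2 + 11*k + 36)/108.
R(k) = B(k−1)·f(k)/C(k) = k*(k + 4)*(k + 7)*(k**2 + 11*k + 36)/(36*(3*k + 16)); s_k = R·t_k = k*(-k**2 - 11*k - 36)/(12*(k**3 + 11*k**2 + 36*k + 36)).
s_(k+1) − s_k = 3*(-3*k - 16)/(k**5 + 22*k**4 + 185*k**3 + 740*k**2 + 1404*k + 1008) = t_k.
Σ_(k=3)^(7) t_k = s_(8) − s_(3) = -94/1155 − (-13/180) = -127/13860.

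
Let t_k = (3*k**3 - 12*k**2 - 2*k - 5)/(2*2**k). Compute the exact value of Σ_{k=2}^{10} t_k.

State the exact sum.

The ratio is (3*k**3 - 3*k**2 - 17*k - 16)/(2*(3*k**3 - 12*k**2 - 2*k - 5)).
So A=1/2 and B=1, with C=k**3 - 4*k**2 - 2*k/3 - 5/3.
Need (1/2)·f(k+1) − (1)·f(k) = k**3 - 4*k**2 - 2*k/3 - 5/3.
Bound: deg f ≤ 3.
Solve for f: f(k) = -2*(3*k**3 - 3*k**2 + k - 4)/3 (degree 3 ≤ 3).
So s_k = (B(k−1)f/C)·t_k = (-2*(3*k**3 - 3*k**2 + k - 4)/(3*k**3 - 12*k**2 - 2*k - 5))·t_k = (-3*k**3 + 3*k**2 - k + 4)/2**k.
Check: Δs_k = (3*k**3 - 12*k**2 - 2*k - 5)/(2*2**k). ✓
Telescoping: Σ = s_(11) − s_(2) = -3637/2048 − (-5/2) = 1483/2048.

Σ = 1483/2048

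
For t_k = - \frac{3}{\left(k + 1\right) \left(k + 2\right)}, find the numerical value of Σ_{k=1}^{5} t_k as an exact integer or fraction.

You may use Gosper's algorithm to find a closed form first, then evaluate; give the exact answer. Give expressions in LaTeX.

Σ = -15/14

The ratio is (k + 1)/(k + 3).
Factor: A=k + 1; B=k + 3; C=1.
Need (k + 1)·f(k+1) − (k + 2)·f(k) = 1.
Degrees (1,1,0) ⇒ d ≤ 1.
Solving with deg f ≤ 1: f(k) = k.
Certificate R = B(k−1)f/C = k*(k + 2) gives s_k = -3*k/(k + 1).
Verify: -3/(k**2 + 3*k + 2) matches t_k.
Sum = s_(6) − s_(1); s_(6) = -18/7, s_(1) = -3/2 ⇒ -15/14.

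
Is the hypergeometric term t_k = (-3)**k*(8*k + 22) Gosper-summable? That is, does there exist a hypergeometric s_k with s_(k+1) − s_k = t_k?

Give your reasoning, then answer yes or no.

The ratio is 3*(-4*k - 15)/(4*k + 11).
A = -3, B = 1, C = k + 11/4.
Key eq: (-3)·f(k+1) = (1)·f(k) + (k + 11/4).
From deg A=0, deg B=0, deg C=1: d=1.
A polynomial solution: f(k) = -(k + 2)/4.
R(k) = B(k−1)·f(k)/C(k) = -(k + 2)/(4*k + 11); s_k = R·t_k = -2*(-3)**k*(k + 2).
s_(k+1) − s_k = (-3)**k*(8*k + 22) = t_k.

Yes. s_k = -2*(-3)**k*(k + 2).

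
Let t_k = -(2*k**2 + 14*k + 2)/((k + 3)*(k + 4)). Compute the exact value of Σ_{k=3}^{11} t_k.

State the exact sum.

Ratio r(k) = (k + 3)*(7*k + (k + 1)**2 + 8)/((k + 5)*(k**2 + 7*k + 1)).
A = k + 3, B = k + 5, C = k**2 + 7*k + 1.
Solve (k + 3)·f(k+1) − (k + 4)·f(k) = k**2 + 7*k + 1.
Bound: deg f ≤ 2.
Match coefficients ⇒ f(k) = k*(3*k - 2)/3.
So s_k = (B(k−1)f/C)·t_k = (k*(k + 4)*(3*k - 2)/(3*(k**2 + 7*k + 1)))·t_k = 2*k*(2 - 3*k)/(3*(k + 3)).
Check: Δs_k = 2*(-k**2 - 7*k - 1)/(k**2 + 7*k + 12). ✓
Evaluate s at k=12 and k=3: -272/15 and -7/3; difference -79/5.

Σ = -79/5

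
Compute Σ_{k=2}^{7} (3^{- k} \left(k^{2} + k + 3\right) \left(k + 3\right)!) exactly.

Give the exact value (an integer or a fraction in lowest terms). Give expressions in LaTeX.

Σ = 3448520/27

The ratio is (k + 4)*(k + (k + 1)**2 + 4)/(3*(k**2 + k + 3)).
So A=k/3 + 4/3 and B=1, with C=k**2 + k + 3.
Need (k/3 + 4/3)·f(k+1) − (1)·f(k) = k**2 + k + 3.
d = 1 from the (1,0,2) case.
A polynomial solution: f(k) = 3*(k - 1).
Certificate R = B(k−1)f/C = 3*(k - 1)/(k**2 + k + 3) gives s_k = 3**(1 - k)*(k - 1)*factorial(k + 3).
Verify: (k**2 + k + 3)*factorial(k + 3)/3**k matches t_k.
Evaluate s at k=8 and k=2: 3449600/27 and 40; difference 3448520/27.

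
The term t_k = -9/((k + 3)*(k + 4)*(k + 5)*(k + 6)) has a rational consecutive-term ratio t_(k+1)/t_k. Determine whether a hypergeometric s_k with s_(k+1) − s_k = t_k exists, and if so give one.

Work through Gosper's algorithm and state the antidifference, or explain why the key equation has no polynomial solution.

s_k = k*(-k**2 - 12*k - 47)/(20*(k + 3)*(k + 4)*(k + 5))

t_(k+1)/t_k = (k + 3)/(k + 7).
Take A(k)=k + 3, B(k)=k + 7, C(k)=1.
Solve (k + 3)·f(k+1) − (k + 6)·f(k) = 1.
deg f ≤ 3 (via 1,1,0).
Match coefficients ⇒ f(k) = k*(k**2 + 12*k + 47)/180.
Get s_k = R·t_k = k*(-k**2 - 12*k - 47)/(20*(k + 3)*(k + 4)*(k + 5)) with R(k) = B(k−1)f(k)/C(k) = k*(k + 6)*(k**2 + 12*k + 47)/180.
Verify: -9/(k**4 + 18*k**3 + 119*k**2 + 342*k + 360) matches t_k.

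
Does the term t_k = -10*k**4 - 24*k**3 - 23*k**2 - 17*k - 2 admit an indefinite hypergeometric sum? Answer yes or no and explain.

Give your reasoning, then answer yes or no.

The ratio is (10*k**4 + 64*k**3 + 155*k**2 + 175*k + 76)/(10*k**4 + 24*k**3 + 23*k**2 + 17*k + 2).
So A=1 and B=1, with C=k**4 + 12*k**3/5 + 23*k**2/10 + 17*k/10 + 1/5.
f must satisfy (1)·f(k+1) − (1)·f(k) = k**4 + 12*k**3/5 + 23*k**2/10 + 17*k/10 + 1/5.
Degrees (0,0,4) ⇒ d ≤ 5.
Solve for f: f(k) = k*(2*k**4 + k**3 - k**2 + 3*k - 3)/10 (degree 5 ≤ 5).
Then R = B(k−1)f/C = k*(2*k**4 + k**3 - k**2 + 3*k - 3)/(10*k**4 + 24*k**3 + 23*k**2 + 17*k + 2), so s_k = R(k)·t_k = k*(-2*k**4 - k**3 + k**2 - 3*k + 3).
s_(k+1) − s_k = -10*k**4 - 24*k**3 - 23*k**2 - 17*k - 2 = t_k.

Yes. s_k = k*(-2*k**4 - k**3 + k**2 - 3*k + 3).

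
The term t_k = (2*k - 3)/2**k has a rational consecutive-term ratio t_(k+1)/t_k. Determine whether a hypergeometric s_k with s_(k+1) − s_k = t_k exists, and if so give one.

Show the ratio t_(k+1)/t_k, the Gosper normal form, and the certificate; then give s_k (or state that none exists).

s_k = 2*(1 - 2*k)/2**k

Compute t_(k+1)/t_k: get (2*k - 1)/(2*(2*k - 3)).
Gosper form: A/B · C(k+1)/C(k) with A=1/2, B=1, C=k - 3/2.
Set up (1/2)·f(k+1) − (1)·f(k) − (k - 3/2) = 0.
deg f ≤ 1 (via 0,0,1).
A polynomial solution: f(k) = 1 - 2*k.
Get s_k = R·t_k = 2*(1 - 2*k)/2**k with R(k) = B(k−1)f(k)/C(k) = -2*(2*k - 1)/(2*k - 3).
s_(k+1) − s_k = (2*k - 3)/2**k = t_k.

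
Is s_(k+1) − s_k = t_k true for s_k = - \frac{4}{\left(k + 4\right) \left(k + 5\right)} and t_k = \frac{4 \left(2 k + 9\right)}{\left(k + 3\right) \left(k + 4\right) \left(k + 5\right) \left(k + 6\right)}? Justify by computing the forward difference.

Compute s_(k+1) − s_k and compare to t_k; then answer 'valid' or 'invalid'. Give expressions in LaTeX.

s_(k+1) = -4/((k + 5)*(k + 6))
s_(k+1) − s_k = 8/(k**3 + 15*k**2 + 74*k + 120)
(s_(k+1) − s_k) − t_k = -12/(k**4 + 18*k**3 + 119*k**2 + 342*k + 360)

Invalid: residual - \frac{12}{k^{4} + 18 k^{3} + 119 k^{2} + 342 k + 360} ≠ 0.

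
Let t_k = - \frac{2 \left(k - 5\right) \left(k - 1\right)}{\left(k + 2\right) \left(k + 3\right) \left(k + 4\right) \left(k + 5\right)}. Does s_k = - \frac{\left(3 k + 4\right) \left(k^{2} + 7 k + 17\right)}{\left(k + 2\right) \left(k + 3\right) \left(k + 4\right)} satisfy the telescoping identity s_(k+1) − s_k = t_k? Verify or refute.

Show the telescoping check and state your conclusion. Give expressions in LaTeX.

Valid — Δs_k = t_k.

s_(k+1) = -(3*k + 7)*(7*k + (k + 1)**2 + 24)/((k + 3)*(k + 4)*(k + 5))
s_(k+1) − s_k = 2*(-k**2 + 6*k - 5)/(k**4 + 14*k**3 + 71*k**2 + 154*k + 120)
(s_(k+1) − s_k) − t_k = 0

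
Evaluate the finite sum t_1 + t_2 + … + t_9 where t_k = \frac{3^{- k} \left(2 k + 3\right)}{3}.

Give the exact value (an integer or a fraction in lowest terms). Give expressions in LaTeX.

Step 1: r(k) = (2*k + 5)/(3*(2*k + 3)).
Normal form (A,B,C) = (1/3, 1, k + 3/2).
Set up (1/3)·f(k+1) − (1)·f(k) − (k + 3/2) = 0.
deg f ≤ 1 (via 0,0,1).
Match coefficients ⇒ f(k) = -3*(k + 2)/2.
R(k) = B(k−1)·f(k)/C(k) = -3*(k + 2)/(2*k + 3); s_k = R·t_k = (-k - 2)/3**k.
Check: Δs_k = (2*k + 3)/(3*3**k). ✓
Σ_(k=1)^(9) t_k = s_(10) − s_(1) = -4/19683 − (-1) = 19679/19683.

Σ = 19679/19683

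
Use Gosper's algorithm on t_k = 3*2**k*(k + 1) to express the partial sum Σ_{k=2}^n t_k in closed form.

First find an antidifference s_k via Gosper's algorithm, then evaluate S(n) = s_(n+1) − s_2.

t_(k+1)/t_k = 2*(k + 2)/(k + 1).
A = 2, B = 1, C = k + 1.
Solve (2)·f(k+1) − (1)·f(k) = k + 1.
Bound: deg f ≤ 1.
Match coefficients ⇒ f(k) = k - 1.
R(k) = B(k−1)·f(k)/C(k) = (k - 1)/(k + 1); s_k = R·t_k = 3*2**k*(k - 1).
s_(k+1) − s_k = 3*2**k*(k + 1) = t_k.
Evaluate: s_(n+1) = 6*2**n*n; subtract s_(2) = 12 ⇒ S(n) = 6*2**n*n - 12.

S(n) = 6*2**n*n - 12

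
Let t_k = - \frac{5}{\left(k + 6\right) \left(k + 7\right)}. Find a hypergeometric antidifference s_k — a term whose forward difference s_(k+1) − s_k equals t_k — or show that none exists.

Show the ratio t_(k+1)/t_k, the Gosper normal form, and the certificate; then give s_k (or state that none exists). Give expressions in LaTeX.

t_(k+1)/t_k = (k + 6)/(k + 8).
A = k + 6, B = k + 8, C = 1.
Set up (k + 6)·f(k+1) − (k + 7)·f(k) − (1) = 0.
From deg A=1, deg B=1, deg C=0: d=1.
Solving with deg f ≤ 1: f(k) = k/6.
So s_k = (B(k−1)f/C)·t_k = (k*(k + 7)/6)·t_k = -5*k/(6*k + 36).
Δs = -5/(k**2 + 13*k + 42), as required.

s_k = - \frac{5 k}{6 k + 36}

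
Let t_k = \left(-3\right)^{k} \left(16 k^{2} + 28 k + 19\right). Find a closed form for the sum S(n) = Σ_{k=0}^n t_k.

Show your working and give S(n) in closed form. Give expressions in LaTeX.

S(n) = 12 \left(-3\right)^{n} n^{2} + 27 \left(-3\right)^{n} n + 18 \left(-3\right)^{n} + 1

Ratio r(k) = 3*(-16*k**2 - 60*k - 63)/(16*k**2 + 28*k + 19).
Take A(k)=-3, B(k)=1, C(k)=k**2 + 7*k/4 + 19/16.
Need (-3)·f(k+1) − (1)·f(k) = k**2 + 7*k/4 + 19/16.
From deg A=0, deg B=0, deg C=2: d=2.
Coefficient equations give f(k) = -(4*k**2 + k + 1)/16.
R(k) = B(k−1)·f(k)/C(k) = -(4*k**2 + k + 1)/(16*k**2 + 28*k + 19); s_k = R·t_k = (-3)**k*(-4*k**2 - k - 1).
Check: Δs_k = (-3)**k*(16*k**2 + 28*k + 19). ✓
Telescope: S(n) = s_(n+1) − s_(0) = 3*(-3)**n*(4*n**2 + 9*n + 6) − (-1) = 12*(-3)**n*n**2 + 27*(-3)**n*n + 18*(-3)**n + 1.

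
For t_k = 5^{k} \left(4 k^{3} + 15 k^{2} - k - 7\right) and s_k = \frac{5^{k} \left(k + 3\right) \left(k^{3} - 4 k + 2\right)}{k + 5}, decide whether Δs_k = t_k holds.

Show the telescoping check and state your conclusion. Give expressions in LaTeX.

Invalid: residual \frac{5^{k} \left(- 8 k^{4} - 68 k^{3} - 148 k^{2} + 16 k + 74\right)}{k^{2} + 11 k + 30} ≠ 0.

s_(k+1) = -5**(k + 1)*(k + 4)*(4*k - (k + 1)**3 + 2)/(k + 6)
s_(k+1) − s_k = 5**k*(4*k**5 + 51*k**4 + 216*k**3 + 284*k**2 - 91*k - 136)/(k**2 + 11*k + 30)
(s_(k+1) − s_k) − t_k = 5**k*(-8*k**4 - 68*k**3 - 148*k**2 + 16*k + 74)/(k**2 + 11*k + 30)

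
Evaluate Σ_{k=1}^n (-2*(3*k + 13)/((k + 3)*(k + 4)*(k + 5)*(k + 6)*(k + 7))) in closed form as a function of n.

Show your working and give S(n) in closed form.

S(n) = n*(-n**2 - 17*n - 94)/(84*(n**3 + 17*n**2 + 94*n + 168))

Step 1: r(k) = (k + 3)*(3*k + 16)/((k + 8)*(3*k + 13)).
So A=k + 3 and B=k + 8, with C=k + 13/3.
f must satisfy (k + 3)·f(k+1) − (k + 7)·f(k) = k + 13/3.
d = 4 from the (1,1,1) case.
Coefficient equations give f(k) = k*(k + 4)*(k**2 + 14*k + 63)/270.
Then R = B(k−1)f/C = k*(k + 4)*(k + 7)*(k**2 + 14*k + 63)/(90*(3*k + 13)), so s_k = R(k)·t_k = k*(-k**2 - 14*k - 63)/(45*(k**3 + 14*k**2 + 63*k + 90)).
Check: Δs_k = 2*(-3*k - 13)/(k**5 + 25*k**4 + 245*k**3 + 1175*k**2 + 2754*k + 2520). ✓
Σ_(k=1)^n t_k = s_(n+1) − s_(1) = ((-n**3 - 17*n**2 - 94*n - 78)/(45*(n**3 + 17*n**2 + 94*n + 168))) − (-13/1260), i.e. n*(-n**2 - 17*n - 94)/(84*(n**3 + 17*n**2 + 94*n + 168)).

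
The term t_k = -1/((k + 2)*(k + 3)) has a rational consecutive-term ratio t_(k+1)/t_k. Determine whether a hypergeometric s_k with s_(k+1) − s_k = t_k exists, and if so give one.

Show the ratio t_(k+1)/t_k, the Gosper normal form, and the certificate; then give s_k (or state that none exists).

r(k) = (k + 2)/(k + 4) after simplifying.
Gosper form: A/B · C(k+1)/C(k) with A=k + 2, B=k + 4, C=1.
f must satisfy (k + 2)·f(k+1) − (k + 3)·f(k) = 1.
From deg A=1, deg B=1, deg C=0: d=1.
A polynomial solution: f(k) = k/2.
R(k) = B(k−1)·f(k)/C(k) = k*(k + 3)/2; s_k = R·t_k = -k/(2*k + 4).
s_(k+1) − s_k = -1/(k**2 + 5*k + 6) = t_k.

s_k = -k/(2*k + 4)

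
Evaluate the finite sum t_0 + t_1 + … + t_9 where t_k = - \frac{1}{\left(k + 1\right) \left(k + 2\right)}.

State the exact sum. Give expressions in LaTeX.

Σ = -10/11

r(k) = (k + 1)/(k + 3) after simplifying.
So A=k + 1 and B=k + 3, with C=1.
Key eq: (k + 1)·f(k+1) = (k + 2)·f(k) + (1).
Degrees (1,1,0) ⇒ d ≤ 1.
Solve for f: f(k) = k (degree 1 ≤ 1).
R(k) = B(k−1)·f(k)/C(k) = k*(k + 2); s_k = R·t_k = -k/(k + 1).
Verify: -1/(k**2 + 3*k + 2) matches t_k.
Sum = s_(10) − s_(0); s_(10) = -10/11, s_(0) = 0 ⇒ -10/11.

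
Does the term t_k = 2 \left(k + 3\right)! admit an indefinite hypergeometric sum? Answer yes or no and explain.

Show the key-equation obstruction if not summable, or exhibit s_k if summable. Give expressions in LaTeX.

No — negative degree bound, so no certificate f.

t_(k+1)/t_k = k + 4.
So A=k + 4 and B=1, with C=1.
Key eq: (k + 4)·f(k+1) = (1)·f(k) + (1).
Degrees (1,0,0) ⇒ d ≤ -1.
d = -1 < 0 ⇒ no nonzero polynomial f; not summable.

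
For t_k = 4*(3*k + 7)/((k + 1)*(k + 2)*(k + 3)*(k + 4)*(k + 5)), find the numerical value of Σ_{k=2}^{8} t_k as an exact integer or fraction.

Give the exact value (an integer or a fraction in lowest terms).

Step 1: r(k) = (k + 1)*(3*k + 10)/((k + 6)*(3*k + 7)).
Take A(k)=k + 1, B(k)=k + 6, C(k)=k + 7/3.
Key eq: (k + 1)·f(k+1) = (k + 5)·f(k) + (k + 7/3).
Bound: deg f ≤ 4.
Coefficient equations give f(k) = k*(k + 2)*(k**2 + 8*k + 19)/36.
Get s_k = R·t_k = k*(k**2 + 8*k + 19)/(3*(k**3 + 8*k**2 + 19*k + 12)) with R(k) = B(k−1)f(k)/C(k) = k*(k + 2)*(k + 5)*(k**2 + 8*k + 19)/(12*(3*k + 7)).
Δs = 4*(3*k + 7)/(k**5 + 15*k**4 + 85*k**3 + 225*k**2 + 274*k + 120), as required.
Evaluate s at k=9 and k=2: 43/130 and 13/45; difference 49/1170.

Σ = 49/1170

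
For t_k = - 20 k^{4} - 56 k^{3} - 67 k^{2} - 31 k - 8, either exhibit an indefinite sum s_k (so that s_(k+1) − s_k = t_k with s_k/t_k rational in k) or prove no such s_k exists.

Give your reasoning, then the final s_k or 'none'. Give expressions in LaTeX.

t_(k+1)/t_k = (20*k**4 + 136*k**3 + 355*k**2 + 413*k + 182)/(20*k**4 + 56*k**3 + 67*k**2 + 31*k + 8).
Take A(k)=1, B(k)=1, C(k)=k**4 + 14*k**3/5 + 67*k**2/20 + 31*k/20 + 2/5.
f must satisfy (1)·f(k+1) − (1)·f(k) = k**4 + 14*k**3/5 + 67*k**2/20 + 31*k/20 + 2/5.
Bound: deg f ≤ 5.
Solving with deg f ≤ 5: f(k) = k*(4*k**4 + 4*k**3 + k**2 - 4*k + 3)/20.
So s_k = (B(k−1)f/C)·t_k = (k*(4*k**4 + 4*k**3 + k**2 - 4*k + 3)/(20*k**4 + 56*k**3 + 67*k**2 + 31*k + 8))·t_k = k*(-4*k**4 - 4*k**3 - k**2 + 4*k - 3).
Verify: -20*k**4 - 56*k**3 - 67*k**2 - 31*k - 8 matches t_k.

s_k = k \left(- 4 k^{4} - 4 k^{3} - k^{2} + 4 k - 3\right)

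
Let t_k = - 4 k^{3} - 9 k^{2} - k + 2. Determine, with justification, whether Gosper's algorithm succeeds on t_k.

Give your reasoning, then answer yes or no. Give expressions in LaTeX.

Step 1: r(k) = (4*k**3 + 21*k**2 + 31*k + 12)/(4*k**3 + 9*k**2 + k - 2).
So A=1 and B=1, with C=k**3 + 9*k**2/4 + k/4 - 1/2.
Key eq: (1)·f(k+1) = (1)·f(k) + (k**3 + 9*k**2/4 + k/4 - 1/2).
From deg A=0, deg B=0, deg C=3: d=4.
Coefficient equations give f(k) = k*(k**3 + k**2 - 3*k - 1)/4.
R(k) = B(k−1)·f(k)/C(k) = k*(k**3 + k**2 - 3*k - 1)/((k + 2)*(4*k**2 + k - 1)); s_k = R·t_k = k*(-k**3 - k**2 + 3*k + 1).
Verify: -4*k**3 - 9*k**2 - k + 2 matches t_k.

Yes. s_k = k \left(- k^{3} - k^{2} + 3 k + 1\right).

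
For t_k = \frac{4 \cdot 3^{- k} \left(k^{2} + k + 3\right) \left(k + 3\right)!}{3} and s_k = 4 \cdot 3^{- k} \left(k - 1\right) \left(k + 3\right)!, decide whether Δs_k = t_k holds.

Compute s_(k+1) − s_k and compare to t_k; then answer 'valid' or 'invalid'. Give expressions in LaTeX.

Valid — Δs_k = t_k.

s_(k+1) = 4*k*factorial(k + 4)/(3*3**k)
s_(k+1) − s_k = 4*(k**2 + k + 3)*factorial(k + 3)/(3*3**k)
(s_(k+1) − s_k) − t_k = 0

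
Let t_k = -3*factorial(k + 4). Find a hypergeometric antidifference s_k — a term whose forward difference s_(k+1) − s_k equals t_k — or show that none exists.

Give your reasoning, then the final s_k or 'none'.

none — t_k is not Gosper-summable

Ratio r(k) = k + 5.
Factor: A=k + 5; B=1; C=1.
Solve (k + 5)·f(k+1) − (1)·f(k) = 1.
Bound: deg f ≤ -1.
deg f ≤ -1 is impossible — no certificate.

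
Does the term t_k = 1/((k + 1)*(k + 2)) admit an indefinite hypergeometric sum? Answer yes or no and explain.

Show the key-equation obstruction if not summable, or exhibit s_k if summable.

Yes. s_k = k/(k + 1).

Ratio r(k) = (k + 1)/(k + 3).
Factor: A=k + 1; B=k + 3; C=1.
f must satisfy (k + 1)·f(k+1) − (k + 2)·f(k) = 1.
d = 1 from the (1,1,0) case.
Solving with deg f ≤ 1: f(k) = k.
R(k) = B(k−1)·f(k)/C(k) = k*(k + 2); s_k = R·t_k = k/(k + 1).
s_(k+1) − s_k = 1/(k**2 + 3*k + 2) = t_k.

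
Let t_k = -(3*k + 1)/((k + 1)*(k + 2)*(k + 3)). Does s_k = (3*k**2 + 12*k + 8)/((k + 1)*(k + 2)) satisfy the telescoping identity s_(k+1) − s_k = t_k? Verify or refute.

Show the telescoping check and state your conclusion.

valid; difference matches t_k

s_(k+1) = (12*k + 3*(k + 1)**2 + 20)/((k + 2)*(k + 3))
s_(k+1) − s_k = (-3*k - 1)/(k**3 + 6*k**2 + 11*k + 6)
(s_(k+1) − s_k) − t_k = 0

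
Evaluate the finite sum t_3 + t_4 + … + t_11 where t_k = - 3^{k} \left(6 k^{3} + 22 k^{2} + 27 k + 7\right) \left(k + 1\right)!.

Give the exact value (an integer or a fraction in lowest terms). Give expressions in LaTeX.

Σ = -949767424199182584

t_(k+1)/t_k = 3*(6*k**4 + 52*k**3 + 169*k**2 + 240*k + 124)/(6*k**3 + 22*k**2 + 27*k + 7).
Take A(k)=3*k + 6, B(k)=1, C(k)=k**3 + 11*k**2/3 + 9*k/2 + 7/6.
Key eq: (3*k + 6)·f(k+1) = (1)·f(k) + (k**3 + 11*k**2/3 + 9*k/2 + 7/6).
Degrees (1,0,3) ⇒ d ≤ 2.
A polynomial solution: f(k) = (2*k**2 - 1)/6.
So s_k = (B(k−1)f/C)·t_k = ((2*k**2 - 1)/(6*k**3 + 22*k**2 + 27*k + 7))·t_k = -3**k*(2*k**2 - 1)*factorial(k + 1).
Check: Δs_k = -3**k*(6*k**3 + 22*k**2 + 27*k + 7)*factorial(k + 1). ✓
Evaluate s at k=12 and k=3: -949767424199193600 and -11016; difference -949767424199182584.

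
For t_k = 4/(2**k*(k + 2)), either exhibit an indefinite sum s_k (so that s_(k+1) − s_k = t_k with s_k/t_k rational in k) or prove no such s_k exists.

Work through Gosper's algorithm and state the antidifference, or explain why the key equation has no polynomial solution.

no hypergeometric antidifference exists

Step 1: r(k) = (k + 2)/(2*(k + 3)).
Normal form (A,B,C) = (k/2 + 1, k + 3, 1).
Solve (k/2 + 1)·f(k+1) − (k + 2)·f(k) = 1.
From deg A=1, deg B=1, deg C=0: d=-1.
Bound -1 < 0, so the key equation has no polynomial solution.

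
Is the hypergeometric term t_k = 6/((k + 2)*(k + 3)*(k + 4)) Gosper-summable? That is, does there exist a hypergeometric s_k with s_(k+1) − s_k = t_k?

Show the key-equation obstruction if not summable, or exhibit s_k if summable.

Yes. s_k = k*(k + 5)/(2*(k + 2)*(k + 3)).

Ratio r(k) = (k + 2)/(k + 5).
A = k + 2, B = k + 5, C = 1.
f must satisfy (k + 2)·f(k+1) − (k + 4)·f(k) = 1.
Degrees (1,1,0) ⇒ d ≤ 2.
Solve for f: f(k) = k*(k + 5)/12 (degree 2 ≤ 2).
Certificate R = B(k−1)f/C = k*(k + 4)*(k + 5)/12 gives s_k = k*(k + 5)/(2*(k + 2)*(k + 3)).
Δs = 6/(k**3 + 9*k**2 + 26*k + 24), as required.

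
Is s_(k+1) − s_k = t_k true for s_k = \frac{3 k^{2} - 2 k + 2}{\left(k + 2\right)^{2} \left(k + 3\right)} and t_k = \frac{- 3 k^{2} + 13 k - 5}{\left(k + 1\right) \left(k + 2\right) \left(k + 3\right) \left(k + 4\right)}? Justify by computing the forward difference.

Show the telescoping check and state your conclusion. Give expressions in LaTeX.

Invalid: residual \frac{3 \left(2 k^{3} + k^{2} - 9 k + 6\right)}{k^{6} + 15 k^{5} + 91 k^{4} + 285 k^{3} + 484 k^{2} + 420 k + 144} ≠ 0.

s_(k+1) = (-2*k + 3*(k + 1)**2)/((k + 3)**2*(k + 4))
s_(k+1) − s_k = (-3*k**3 + 7*k**2 + 38*k - 12)/(k**5 + 14*k**4 + 77*k**3 + 208*k**2 + 276*k + 144)
(s_(k+1) − s_k) − t_k = 3*(2*k**3 + k**2 - 9*k + 6)/(k**6 + 15*k**5 + 91*k**4 + 285*k**3 + 484*k**2 + 420*k + 144)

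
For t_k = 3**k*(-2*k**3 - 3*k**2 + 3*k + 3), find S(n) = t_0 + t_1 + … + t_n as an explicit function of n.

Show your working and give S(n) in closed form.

r(k) = 3*(2*k**3 + 9*k**2 + 9*k - 1)/(2*k**3 + 3*k**2 - 3*k - 3) after simplifying.
Gosper form: A/B · C(k+1)/C(k) with A=3, B=1, C=k**3 + 3*k**2/2 - 3*k/2 - 3/2.
Solve (3)·f(k+1) − (1)·f(k) = k**3 + 3*k**2/2 - 3*k/2 - 3/2.
Bound: deg f ≤ 3.
Solving with deg f ≤ 3: f(k) = (k**3 - 3*k**2 + 3*k - 3)/2.
Then R = B(k−1)f/C = (k**3 - 3*k**2 + 3*k - 3)/(2*k**3 + 3*k**2 - 3*k - 3), so s_k = R(k)·t_k = 3**k*(-k**3 + 3*k**2 - 3*k + 3).
Verify: 3**k*(-2*k**3 - 3*k**2 + 3*k + 3) matches t_k.
Telescope: S(n) = s_(n+1) − s_(0) = 3**(n + 1)*(2 - n**3) − (3) = -3*3**n*n**3 + 6*3**n - 3.

S(n) = -3*3**n*n**3 + 6*3**n - 3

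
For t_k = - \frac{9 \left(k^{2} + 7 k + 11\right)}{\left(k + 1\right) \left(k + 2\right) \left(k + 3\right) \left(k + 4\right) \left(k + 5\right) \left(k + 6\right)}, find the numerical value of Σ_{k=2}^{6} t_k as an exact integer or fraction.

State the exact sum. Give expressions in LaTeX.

Σ = -57/2240

Step 1: r(k) = (k + 1)*(7*k + (k + 1)**2 + 18)/((k + 7)*(k**2 + 7*k + 11)).
Gosper form: A/B · C(k+1)/C(k) with A=k + 1, B=k + 7, C=k**2 + 7*k + 11.
Set up (k + 1)·f(k+1) − (k + 6)·f(k) − (k**2 + 7*k + 11) = 0.
Degrees (1,1,2) ⇒ d ≤ 5.
Solving with deg f ≤ 5: f(k) = k*(k + 2)*(k + 4)*(k**2 + 9*k + 23)/45.
Certificate R = B(k−1)f/C = k*(k + 2)*(k + 4)*(k + 6)*(k**2 + 9*k + 23)/(45*(k**2 + 7*k + 11)) gives s_k = k*(-k**2 - 9*k - 23)/(5*(k**3 + 9*k**2 + 23*k + 15)).
Δs = 9*(-k**2 - 7*k - 11)/(k**6 + 21*k**5 + 175*k**4 + 735*k**3 + 1624*k**2 + 1764*k + 720), as required.
Σ_(k=2)^(6) t_k = s_(7) − s_(2) = -63/320 − (-6/35) = -57/2240.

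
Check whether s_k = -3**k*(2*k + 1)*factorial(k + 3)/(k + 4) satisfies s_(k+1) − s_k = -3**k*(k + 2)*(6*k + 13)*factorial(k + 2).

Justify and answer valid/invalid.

s_(k+1) = -3**(k + 1)*(2*k + 3)*factorial(k + 4)/(k + 5)
s_(k+1) − s_k = -3**k*(6*k**3 + 55*k**2 + 157*k + 139)*factorial(k + 3)/((k + 4)*(k + 5))
(s_(k+1) − s_k) − t_k = 3**k*(6*k**3 + 49*k**2 + 124*k + 103)*factorial(k + 2)/((k + 4)*(k + 5))

Invalid: residual 3**k*(6*k**3 + 49*k**2 + 124*k + 103)*factorial(k + 2)/((k + 4)*(k + 5)) ≠ 0.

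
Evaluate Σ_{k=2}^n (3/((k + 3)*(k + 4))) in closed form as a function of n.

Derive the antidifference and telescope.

S(n) = 3*(n - 1)/(5*(n + 4))

Ratio r(k) = (k + 3)/(k + 5).
Gosper form: A/B · C(k+1)/C(k) with A=k + 3, B=k + 5, C=1.
Need (k + 3)·f(k+1) − (k + 4)·f(k) = 1.
Degrees (1,1,0) ⇒ d ≤ 1.
A polynomial solution: f(k) = k/3.
R(k) = B(k−1)·f(k)/C(k) = k*(k + 4)/3; s_k = R·t_k = k/(k + 3).
Δs = 3/(k**2 + 7*k + 12), as required.
s_(n+1) = (n + 1)/(n + 4) and s_(2) = 2/5, so S(n) = 3*(n - 1)/(5*(n + 4)).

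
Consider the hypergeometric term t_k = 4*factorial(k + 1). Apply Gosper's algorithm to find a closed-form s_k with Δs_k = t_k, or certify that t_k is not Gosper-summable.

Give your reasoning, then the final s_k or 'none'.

none (Gosper's algorithm certifies no s_k)

The ratio is k + 2.
Normal form (A,B,C) = (k + 2, 1, 1).
Key eq: (k + 2)·f(k+1) = (1)·f(k) + (1).
Degrees (1,0,0) ⇒ d ≤ -1.
Bound -1 < 0, so the key equation has no polynomial solution.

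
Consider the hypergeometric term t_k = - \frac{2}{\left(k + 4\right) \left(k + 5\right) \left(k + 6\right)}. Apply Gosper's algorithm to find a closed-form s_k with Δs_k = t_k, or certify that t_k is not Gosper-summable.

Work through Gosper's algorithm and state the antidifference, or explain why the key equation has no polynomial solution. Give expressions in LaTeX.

t_(k+1)/t_k = (k + 4)/(k + 7).
Take A(k)=k + 4, B(k)=k + 7, C(k)=1.
Key eq: (k + 4)·f(k+1) = (k + 6)·f(k) + (1).
deg f ≤ 2 (via 1,1,0).
Solve for f: f(k) = k*(k + 9)/40 (degree 2 ≤ 2).
R(k) = B(k−1)·f(k)/C(k) = k*(k + 6)*(k + 9)/40; s_k = R·t_k = k*(-k - 9)/(20*(k + 4)*(k + 5)).
Check: Δs_k = -2/(k**3 + 15*k**2 + 74*k + 120). ✓

s_k = \frac{k \left(- k - 9\right)}{20 \left(k + 4\right) \left(k + 5\right)}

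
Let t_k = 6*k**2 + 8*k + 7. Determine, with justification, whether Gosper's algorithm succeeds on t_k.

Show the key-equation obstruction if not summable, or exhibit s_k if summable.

Ratio r(k) = (6*k**2 + 20*k + 21)/(6*k**2 + 8*k + 7).
A = 1, B = 1, C = k**2 + 4*k/3 + 7/6.
f must satisfy (1)·f(k+1) − (1)·f(k) = k**2 + 4*k/3 + 7/6.
Bound: deg f ≤ 3.
A polynomial solution: f(k) = k*(2*k**2 + k + 4)/6.
Then R = B(k−1)f/C = k*(2*k**2 + k + 4)/(6*k**2 + 8*k + 7), so s_k = R(k)·t_k = k*(2*k**2 + k + 4).
Check: Δs_k = 6*k**2 + 8*k + 7. ✓

Yes. s_k = k*(2*k**2 + k + 4).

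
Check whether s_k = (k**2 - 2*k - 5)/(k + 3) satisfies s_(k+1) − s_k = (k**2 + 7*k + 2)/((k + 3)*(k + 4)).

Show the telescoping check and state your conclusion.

s_(k+1) = (k**2 - 6)/(k + 4)
s_(k+1) − s_k = (k**2 + 7*k + 2)/(k**2 + 7*k + 12)
(s_(k+1) − s_k) − t_k = 0

Valid: the claim telescopes to t_k.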